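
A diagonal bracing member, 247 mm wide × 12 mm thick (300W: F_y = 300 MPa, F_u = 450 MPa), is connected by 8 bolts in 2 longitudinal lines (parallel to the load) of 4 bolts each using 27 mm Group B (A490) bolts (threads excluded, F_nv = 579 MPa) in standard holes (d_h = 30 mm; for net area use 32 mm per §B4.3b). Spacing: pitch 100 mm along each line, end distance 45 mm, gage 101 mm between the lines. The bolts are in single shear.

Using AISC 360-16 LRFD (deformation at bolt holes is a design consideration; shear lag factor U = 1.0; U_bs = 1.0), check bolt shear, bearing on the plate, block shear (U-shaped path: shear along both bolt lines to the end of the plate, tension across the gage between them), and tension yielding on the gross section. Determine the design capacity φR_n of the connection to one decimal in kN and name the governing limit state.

Bolt shear: A_b = π(27)²/4 = 572.56 mm². φR_n = 0.75 × 579 × 572.56 × 8 × 1 = 1989.1 kN.
Bearing (12 mm plate, F_u = 450 MPa): end bolts L_c = 45 − 30/2 = 30, R_n = min(1.2×30×12×450, 2.4×27×12×450) = 194.4 kN/bolt; interior L_c = 100 − 30 = 70, R_n = 349.92 kN/bolt. φR_n = 0.75 × (2×194.4 + 6×349.92) = 1866.2 kN.
Block shear: shear path 2×[45+3×100] = 2×345 mm, A_gv = 8280, A_nv = 2×(345 − 3.5×32)×12 = 5592 mm²; tension across gage: (101 − 1×32)×12 = 828 mm². R_n = min(0.6×450×5592, 0.6×300×8280) + 1.0×450×828 = min(1509.8, 1490.4) + 372.6 = 1863 kN. φR_n = 0.75 × 1863 = 1397.3 kN.
Tension yield (gross): A_g = 247×12 = 2964 mm². φR_n = 0.90 × 300 × 2964 = 800.3 kN.
Governing: min(1989.1, 1866.2, 1397.3, 800.3) = 800.3 kN → gross-section yield.

800.3 kN (gross-section yield governs)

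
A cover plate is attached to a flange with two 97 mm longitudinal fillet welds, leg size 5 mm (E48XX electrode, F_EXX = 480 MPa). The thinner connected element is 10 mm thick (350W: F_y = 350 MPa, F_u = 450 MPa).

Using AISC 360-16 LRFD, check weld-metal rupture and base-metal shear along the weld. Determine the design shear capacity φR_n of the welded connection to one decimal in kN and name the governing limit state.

Weld metal: throat = 0.707×5 = 3.535 mm, L = 2×97 = 194 mm. φR_n = 0.75 × 0.6 × 480 × 3.535 × 194 = 148.1 kN.
Base metal shear (10 mm plate): yield φR_n = 1.0×0.6×350×10×194 = 407.4 kN; rupture φR_n = 0.75×0.6×450×10×194 = 392.9 kN; take 392.9 kN (rupture).
Governing: min(148.1, 392.9) = 148.1 kN → weld metal.

148.1 kN (weld metal governs)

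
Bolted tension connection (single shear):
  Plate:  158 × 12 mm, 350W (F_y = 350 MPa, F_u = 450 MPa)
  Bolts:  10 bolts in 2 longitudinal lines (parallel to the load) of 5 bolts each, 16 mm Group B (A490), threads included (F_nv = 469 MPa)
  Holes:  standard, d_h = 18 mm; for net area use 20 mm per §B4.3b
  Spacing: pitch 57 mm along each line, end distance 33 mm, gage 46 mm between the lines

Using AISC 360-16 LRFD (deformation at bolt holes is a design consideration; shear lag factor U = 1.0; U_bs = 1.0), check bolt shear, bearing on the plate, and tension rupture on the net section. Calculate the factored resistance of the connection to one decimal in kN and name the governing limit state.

Bolt shear: A_b = π(16)²/4 = 201.06 mm². φR_n = 0.75 × 469 × 201.06 × 10 × 1 = 707.2 kN.
Bearing (12 mm plate, F_u = 450 MPa): end bolts L_c = 33 − 18/2 = 24, R_n = min(1.2×24×12×450, 2.4×16×12×450) = 155.52 kN/bolt; interior L_c = 57 − 18 = 39, R_n = 207.36 kN/bolt. φR_n = 0.75 × (2×155.52 + 8×207.36) = 1477.4 kN.
Tension rupture (net): A_n = (158 − 2×20)×12 = 1416 mm² (U = 1.0, A_e = A_n). φR_n = 0.75 × 450 × 1416 = 477.9 kN.
Governing: min(707.2, 1477.4, 477.9) = 477.9 kN → net-section rupture.

477.9 kN (net-section rupture governs)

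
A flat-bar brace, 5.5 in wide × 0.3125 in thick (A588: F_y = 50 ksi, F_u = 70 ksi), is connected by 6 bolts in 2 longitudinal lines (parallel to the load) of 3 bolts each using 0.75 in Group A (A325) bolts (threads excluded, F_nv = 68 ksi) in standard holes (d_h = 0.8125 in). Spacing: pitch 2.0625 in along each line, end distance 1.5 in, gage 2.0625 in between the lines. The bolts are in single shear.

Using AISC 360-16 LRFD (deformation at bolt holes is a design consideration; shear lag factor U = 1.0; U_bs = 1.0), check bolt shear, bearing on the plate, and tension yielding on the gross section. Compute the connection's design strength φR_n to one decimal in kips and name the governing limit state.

Bolt shear: A_b = π(0.75)²/4 = 0.44179 in². φR_n = 0.75 × 68 × 0.44179 × 6 × 1 = 135.2 kips.
Bearing (0.3125 in plate, F_u = 70 ksi): end bolts L_c = 1.5 − 0.8125/2 = 1.09375, R_n = min(1.2×1.09375×0.3125×70, 2.4×0.75×0.3125×70) = 28.711 kips/bolt; interior L_c = 2.0625 − 0.8125 = 1.25, R_n = 32.813 kips/bolt. φR_n = 0.75 × (2×28.711 + 4×32.813) = 141.5 kips.
Tension yield (gross): A_g = 5.5×0.3125 = 1.7188 in². φR_n = 0.90 × 50 × 1.7188 = 77.3 kips.
Governing: min(135.2, 141.5, 77.3) = 77.3 kips → gross-section yield.

77.3 kips (gross-section yield governs)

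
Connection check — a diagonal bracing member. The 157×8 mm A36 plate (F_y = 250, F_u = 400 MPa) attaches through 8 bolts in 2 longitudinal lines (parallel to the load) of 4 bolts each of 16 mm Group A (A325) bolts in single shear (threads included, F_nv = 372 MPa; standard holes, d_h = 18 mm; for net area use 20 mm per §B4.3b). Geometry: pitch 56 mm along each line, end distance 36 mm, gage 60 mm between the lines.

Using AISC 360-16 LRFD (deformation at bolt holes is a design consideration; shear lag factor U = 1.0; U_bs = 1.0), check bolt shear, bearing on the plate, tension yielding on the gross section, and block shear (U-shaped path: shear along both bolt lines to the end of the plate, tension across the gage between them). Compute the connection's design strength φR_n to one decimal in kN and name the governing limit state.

Bolt shear: A_b = π(16)²/4 = 201.06 mm². φR_n = 0.75 × 372 × 201.06 × 8 × 1 = 448.8 kN.
Bearing (8 mm plate, F_u = 400 MPa): end bolts L_c = 36 − 18/2 = 27, R_n = min(1.2×27×8×400, 2.4×16×8×400) = 103.68 kN/bolt; interior L_c = 56 − 18 = 38, R_n = 122.88 kN/bolt. φR_n = 0.75 × (2×103.68 + 6×122.88) = 708.5 kN.
Tension yield (gross): A_g = 157×8 = 1256 mm². φR_n = 0.90 × 250 × 1256 = 282.6 kN.
Block shear: shear path 2×[36+3×56] = 2×204 mm, A_gv = 3264, A_nv = 2×(204 − 3.5×20)×8 = 2144 mm²; tension across gage: (60 − 1×20)×8 = 320 mm². R_n = min(0.6×400×2144, 0.6×250×3264) + 1.0×400×320 = min(514.56, 489.6) + 128 = 617.6 kN. φR_n = 0.75 × 617.6 = 463.2 kN.
Governing: min(448.8, 708.5, 282.6, 463.2) = 282.6 kN → gross-section yield.

282.6 kN (gross-section yield governs)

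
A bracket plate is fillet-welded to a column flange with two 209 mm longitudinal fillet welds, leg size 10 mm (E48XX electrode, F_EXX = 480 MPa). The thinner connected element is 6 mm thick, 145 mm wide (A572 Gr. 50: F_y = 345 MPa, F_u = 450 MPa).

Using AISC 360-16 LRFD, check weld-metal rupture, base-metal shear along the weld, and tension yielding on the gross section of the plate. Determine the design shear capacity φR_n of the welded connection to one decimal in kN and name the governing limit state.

Weld metal: throat = 0.707×10 = 7.07 mm, L = 2×209 = 418 mm. φR_n = 0.75 × 0.6 × 480 × 7.07 × 418 = 638.3 kN.
Base metal shear (6 mm plate): yield φR_n = 1.0×0.6×345×6×418 = 519.2 kN; rupture φR_n = 0.75×0.6×450×6×418 = 507.9 kN; take 507.9 kN (rupture).
Tension yield (gross): A_g = 145×6 = 870 mm². φR_n = 0.90 × 345 × 870 = 270.1 kN.
Governing: min(638.3, 507.9, 270.1) = 270.1 kN → gross-section yield.

270.1 kN (gross-section yield governs)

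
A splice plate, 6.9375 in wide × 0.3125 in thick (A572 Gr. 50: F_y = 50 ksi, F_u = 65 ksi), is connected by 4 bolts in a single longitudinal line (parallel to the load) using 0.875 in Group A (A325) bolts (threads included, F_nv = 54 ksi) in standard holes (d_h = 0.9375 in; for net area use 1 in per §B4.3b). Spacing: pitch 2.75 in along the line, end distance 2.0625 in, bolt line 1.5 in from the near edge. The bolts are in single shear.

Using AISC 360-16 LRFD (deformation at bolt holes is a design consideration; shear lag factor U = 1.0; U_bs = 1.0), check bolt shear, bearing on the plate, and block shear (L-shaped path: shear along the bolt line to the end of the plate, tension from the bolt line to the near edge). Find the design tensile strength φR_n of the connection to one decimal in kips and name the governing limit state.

Bolt shear: A_b = π(0.875)²/4 = 0.60132 in². φR_n = 0.75 × 54 × 0.60132 × 4 × 1 = 97.4 kips.
Bearing (0.3125 in plate, F_u = 65 ksi): end bolts L_c = 2.0625 − 0.9375/2 = 1.59375, R_n = min(1.2×1.59375×0.3125×65, 2.4×0.875×0.3125×65) = 38.848 kips/bolt; interior L_c = 2.75 − 0.9375 = 1.8125, R_n = 42.656 kips/bolt. φR_n = 0.75 × (1×38.848 + 3×42.656) = 125.1 kips.
Block shear: shear path 1×[2.0625+3×2.75] = 1×10.3125 in, A_gv = 3.2227, A_nv = 1×(10.3125 − 3.5×1)×0.3125 = 2.1289 in²; tension to near edge: (1.5 − 0.5×1)×0.3125 = 0.3125 in². R_n = min(0.6×65×2.1289, 0.6×50×3.2227) + 1.0×65×0.3125 = min(83.027, 96.681) + 20.313 = 103.34 kips. φR_n = 0.75 × 103.34 = 77.5 kips.
Governing: min(97.4, 125.1, 77.5) = 77.5 kips → block shear.

77.5 kips (block shear governs)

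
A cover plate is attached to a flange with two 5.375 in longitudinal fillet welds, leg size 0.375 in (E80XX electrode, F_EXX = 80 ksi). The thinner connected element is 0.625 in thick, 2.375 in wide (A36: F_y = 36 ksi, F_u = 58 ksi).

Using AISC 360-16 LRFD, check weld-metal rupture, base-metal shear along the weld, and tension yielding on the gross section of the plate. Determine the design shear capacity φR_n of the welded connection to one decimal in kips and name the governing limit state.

48.1 kips (gross-section yield governs)

Weld metal: throat = 0.707×0.375 = 0.26513 in, L = 2×5.375 = 10.75 in. φR_n = 0.75 × 0.6 × 80 × 0.26513 × 10.75 = 102.6 kips.
Base metal shear (0.625 in plate): yield φR_n = 1.0×0.6×36×0.625×10.75 = 145.1 kips; rupture φR_n = 0.75×0.6×58×0.625×10.75 = 175.4 kips; take 145.1 kips (yield).
Tension yield (gross): A_g = 2.375×0.625 = 1.4844 in². φR_n = 0.90 × 36 × 1.4844 = 48.1 kips.
Governing: min(102.6, 145.1, 48.1) = 48.1 kips → gross-section yield.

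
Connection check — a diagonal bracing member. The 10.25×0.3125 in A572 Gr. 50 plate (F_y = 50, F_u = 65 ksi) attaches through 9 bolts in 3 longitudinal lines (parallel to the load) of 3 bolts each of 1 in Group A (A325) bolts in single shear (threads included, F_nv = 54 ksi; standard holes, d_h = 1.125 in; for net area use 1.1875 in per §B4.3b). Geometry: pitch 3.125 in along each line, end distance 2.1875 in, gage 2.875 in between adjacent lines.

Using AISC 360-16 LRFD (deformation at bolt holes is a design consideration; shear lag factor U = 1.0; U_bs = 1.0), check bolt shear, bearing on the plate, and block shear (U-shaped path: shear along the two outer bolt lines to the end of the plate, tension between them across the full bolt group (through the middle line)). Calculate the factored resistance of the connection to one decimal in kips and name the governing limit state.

151.4 kips (block shear governs)

Bolt shear: A_b = π(1)²/4 = 0.7854 in². φR_n = 0.75 × 54 × 0.7854 × 9 × 1 = 286.3 kips.
Bearing (0.3125 in plate, F_u = 65 ksi): end bolts L_c = 2.1875 − 1.125/2 = 1.625, R_n = min(1.2×1.625×0.3125×65, 2.4×1×0.3125×65) = 39.609 kips/bolt; interior L_c = 3.125 − 1.125 = 2, R_n = 48.75 kips/bolt. φR_n = 0.75 × (3×39.609 + 6×48.75) = 308.5 kips.
Block shear: shear path 2×[2.1875+2×3.125] = 2×8.4375 in, A_gv = 5.2734, A_nv = 2×(8.4375 − 2.5×1.1875)×0.3125 = 3.418 in²; tension across gage: (5.75 − 2×1.1875)×0.3125 = 1.0547 in². R_n = min(0.6×65×3.418, 0.6×50×5.2734) + 1.0×65×1.0547 = min(133.3, 158.2) + 68.556 = 201.86 kips. φR_n = 0.75 × 201.86 = 151.4 kips.
Governing: min(286.3, 308.5, 151.4) = 151.4 kips → block shear.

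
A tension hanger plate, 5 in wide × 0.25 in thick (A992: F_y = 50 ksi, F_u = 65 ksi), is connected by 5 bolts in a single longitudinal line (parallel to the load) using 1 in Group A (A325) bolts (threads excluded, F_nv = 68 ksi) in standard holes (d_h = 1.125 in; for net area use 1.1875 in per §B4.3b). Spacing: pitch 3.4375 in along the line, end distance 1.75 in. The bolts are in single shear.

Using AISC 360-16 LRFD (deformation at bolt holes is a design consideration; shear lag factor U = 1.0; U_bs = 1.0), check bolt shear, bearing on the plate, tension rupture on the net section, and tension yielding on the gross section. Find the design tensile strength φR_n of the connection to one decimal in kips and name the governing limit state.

46.5 kips (net-section rupture governs)

Bolt shear: A_b = π(1)²/4 = 0.7854 in². φR_n = 0.75 × 68 × 0.7854 × 5 × 1 = 200.3 kips.
Bearing (0.25 in plate, F_u = 65 ksi): end bolts L_c = 1.75 − 1.125/2 = 1.1875, R_n = min(1.2×1.1875×0.25×65, 2.4×1×0.25×65) = 23.156 kips/bolt; interior L_c = 3.4375 − 1.125 = 2.3125, R_n = 39 kips/bolt. φR_n = 0.75 × (1×23.156 + 4×39) = 134.4 kips.
Tension rupture (net): A_n = (5 − 1×1.1875)×0.25 = 0.95313 in² (U = 1.0, A_e = A_n). φR_n = 0.75 × 65 × 0.95313 = 46.5 kips.
Tension yield (gross): A_g = 5×0.25 = 1.25 in². φR_n = 0.90 × 50 × 1.25 = 56.3 kips.
Governing: min(200.3, 134.4, 46.5, 56.3) = 46.5 kips → net-section rupture.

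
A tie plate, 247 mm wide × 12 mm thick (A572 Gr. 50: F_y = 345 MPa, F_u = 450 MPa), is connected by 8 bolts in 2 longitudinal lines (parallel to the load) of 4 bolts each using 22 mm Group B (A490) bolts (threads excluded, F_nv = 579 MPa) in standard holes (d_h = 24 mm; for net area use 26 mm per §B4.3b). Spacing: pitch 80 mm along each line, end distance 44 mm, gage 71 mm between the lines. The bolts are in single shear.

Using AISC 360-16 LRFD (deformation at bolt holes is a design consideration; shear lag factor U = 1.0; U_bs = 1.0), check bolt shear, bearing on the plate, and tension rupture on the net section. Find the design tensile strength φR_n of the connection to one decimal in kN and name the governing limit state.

Bolt shear: A_b = π(22)²/4 = 380.13 mm². φR_n = 0.75 × 579 × 380.13 × 8 × 1 = 1320.6 kN.
Bearing (12 mm plate, F_u = 450 MPa): end bolts L_c = 44 − 24/2 = 32, R_n = min(1.2×32×12×450, 2.4×22×12×450) = 207.36 kN/bolt; interior L_c = 80 − 24 = 56, R_n = 285.12 kN/bolt. φR_n = 0.75 × (2×207.36 + 6×285.12) = 1594.1 kN.
Tension rupture (net): A_n = (247 − 2×26)×12 = 2340 mm² (U = 1.0, A_e = A_n). φR_n = 0.75 × 450 × 2340 = 789.8 kN.
Governing: min(1320.6, 1594.1, 789.8) = 789.8 kN → net-section rupture.

789.8 kN (net-section rupture governs)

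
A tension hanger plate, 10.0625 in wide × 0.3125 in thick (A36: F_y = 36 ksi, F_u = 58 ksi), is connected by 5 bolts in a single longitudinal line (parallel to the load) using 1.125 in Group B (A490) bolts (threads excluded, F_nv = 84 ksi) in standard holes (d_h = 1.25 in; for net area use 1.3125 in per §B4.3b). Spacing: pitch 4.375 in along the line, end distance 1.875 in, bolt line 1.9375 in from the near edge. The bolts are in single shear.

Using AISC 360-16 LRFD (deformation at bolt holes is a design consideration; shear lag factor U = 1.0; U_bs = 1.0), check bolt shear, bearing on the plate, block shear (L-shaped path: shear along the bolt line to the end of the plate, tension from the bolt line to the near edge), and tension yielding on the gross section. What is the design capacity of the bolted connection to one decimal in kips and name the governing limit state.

101.9 kips (gross-section yield governs)

Bolt shear: A_b = π(1.125)²/4 = 0.99402 in². φR_n = 0.75 × 84 × 0.99402 × 5 × 1 = 313.1 kips.
Bearing (0.3125 in plate, F_u = 58 ksi): end bolts L_c = 1.875 − 1.25/2 = 1.25, R_n = min(1.2×1.25×0.3125×58, 2.4×1.125×0.3125×58) = 27.188 kips/bolt; interior L_c = 4.375 − 1.25 = 3.125, R_n = 48.938 kips/bolt. φR_n = 0.75 × (1×27.188 + 4×48.938) = 167.2 kips.
Block shear: shear path 1×[1.875+4×4.375] = 1×19.375 in, A_gv = 6.0547, A_nv = 1×(19.375 − 4.5×1.3125)×0.3125 = 4.209 in²; tension to near edge: (1.9375 − 0.5×1.3125)×0.3125 = 0.40039 in². R_n = min(0.6×58×4.209, 0.6×36×6.0547) + 1.0×58×0.40039 = min(146.47, 130.78) + 23.223 = 154 kips. φR_n = 0.75 × 154 = 115.5 kips.
Tension yield (gross): A_g = 10.0625×0.3125 = 3.1445 in². φR_n = 0.90 × 36 × 3.1445 = 101.9 kips.
Governing: min(313.1, 167.2, 115.5, 101.9) = 101.9 kips → gross-section yield.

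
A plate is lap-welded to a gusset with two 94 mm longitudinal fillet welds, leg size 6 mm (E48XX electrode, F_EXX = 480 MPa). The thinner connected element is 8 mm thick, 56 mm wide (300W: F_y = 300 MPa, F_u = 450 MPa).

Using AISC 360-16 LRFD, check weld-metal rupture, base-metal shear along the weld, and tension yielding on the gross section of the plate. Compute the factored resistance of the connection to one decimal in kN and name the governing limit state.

Weld metal: throat = 0.707×6 = 4.242 mm, L = 2×94 = 188 mm. φR_n = 0.75 × 0.6 × 480 × 4.242 × 188 = 172.3 kN.
Base metal shear (8 mm plate): yield φR_n = 1.0×0.6×300×8×188 = 270.7 kN; rupture φR_n = 0.75×0.6×450×8×188 = 304.6 kN; take 270.7 kN (yield).
Tension yield (gross): A_g = 56×8 = 448 mm². φR_n = 0.90 × 300 × 448 = 121.0 kN.
Governing: min(172.3, 270.7, 121.0) = 121.0 kN → gross-section yield.

121.0 kN (gross-section yield governs)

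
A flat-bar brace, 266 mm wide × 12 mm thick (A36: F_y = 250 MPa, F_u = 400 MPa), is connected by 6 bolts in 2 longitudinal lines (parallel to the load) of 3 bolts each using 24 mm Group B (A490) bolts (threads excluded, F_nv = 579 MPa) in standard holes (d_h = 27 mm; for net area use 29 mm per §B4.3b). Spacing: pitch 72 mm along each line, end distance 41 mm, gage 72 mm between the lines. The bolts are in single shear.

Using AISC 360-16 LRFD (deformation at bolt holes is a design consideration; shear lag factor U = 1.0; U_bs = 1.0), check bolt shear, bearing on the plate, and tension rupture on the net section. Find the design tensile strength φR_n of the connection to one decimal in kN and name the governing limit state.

748.8 kN (net-section rupture governs)

Bolt shear: A_b = π(24)²/4 = 452.39 mm². φR_n = 0.75 × 579 × 452.39 × 6 × 1 = 1178.7 kN.
Bearing (12 mm plate, F_u = 400 MPa): end bolts L_c = 41 − 27/2 = 27.5, R_n = min(1.2×27.5×12×400, 2.4×24×12×400) = 158.4 kN/bolt; interior L_c = 72 − 27 = 45, R_n = 259.2 kN/bolt. φR_n = 0.75 × (2×158.4 + 4×259.2) = 1015.2 kN.
Tension rupture (net): A_n = (266 − 2×29)×12 = 2496 mm² (U = 1.0, A_e = A_n). φR_n = 0.75 × 400 × 2496 = 748.8 kN.
Governing: min(1178.7, 1015.2, 748.8) = 748.8 kN → net-section rupture.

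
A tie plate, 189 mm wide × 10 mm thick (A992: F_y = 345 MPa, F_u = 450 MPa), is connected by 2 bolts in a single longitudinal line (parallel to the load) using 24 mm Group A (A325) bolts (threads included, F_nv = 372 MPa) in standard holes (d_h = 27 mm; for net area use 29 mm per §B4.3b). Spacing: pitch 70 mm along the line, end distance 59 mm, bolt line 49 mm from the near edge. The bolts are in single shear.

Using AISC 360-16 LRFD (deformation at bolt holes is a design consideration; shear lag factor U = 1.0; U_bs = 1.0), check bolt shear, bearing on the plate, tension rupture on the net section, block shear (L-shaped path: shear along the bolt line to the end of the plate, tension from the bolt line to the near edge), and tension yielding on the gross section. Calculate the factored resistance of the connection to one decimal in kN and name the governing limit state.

Bolt shear: A_b = π(24)²/4 = 452.39 mm². φR_n = 0.75 × 372 × 452.39 × 2 × 1 = 252.4 kN.
Bearing (10 mm plate, F_u = 450 MPa): end bolts L_c = 59 − 27/2 = 45.5, R_n = min(1.2×45.5×10×450, 2.4×24×10×450) = 245.7 kN/bolt; interior L_c = 70 − 27 = 43, R_n = 232.2 kN/bolt. φR_n = 0.75 × (1×245.7 + 1×232.2) = 358.4 kN.
Tension rupture (net): A_n = (189 − 1×29)×10 = 1600 mm² (U = 1.0, A_e = A_n). φR_n = 0.75 × 450 × 1600 = 540.0 kN.
Block shear: shear path 1×[59+1×70] = 1×129 mm, A_gv = 1290, A_nv = 1×(129 − 1.5×29)×10 = 855 mm²; tension to near edge: (49 − 0.5×29)×10 = 345 mm². R_n = min(0.6×450×855, 0.6×345×1290) + 1.0×450×345 = min(230.85, 267.03) + 155.25 = 386.1 kN. φR_n = 0.75 × 386.1 = 289.6 kN.
Tension yield (gross): A_g = 189×10 = 1890 mm². φR_n = 0.90 × 345 × 1890 = 586.8 kN.
Governing: min(252.4, 358.4, 540.0, 289.6, 586.8) = 252.4 kN → bolt shear.

252.4 kN (bolt shear governs)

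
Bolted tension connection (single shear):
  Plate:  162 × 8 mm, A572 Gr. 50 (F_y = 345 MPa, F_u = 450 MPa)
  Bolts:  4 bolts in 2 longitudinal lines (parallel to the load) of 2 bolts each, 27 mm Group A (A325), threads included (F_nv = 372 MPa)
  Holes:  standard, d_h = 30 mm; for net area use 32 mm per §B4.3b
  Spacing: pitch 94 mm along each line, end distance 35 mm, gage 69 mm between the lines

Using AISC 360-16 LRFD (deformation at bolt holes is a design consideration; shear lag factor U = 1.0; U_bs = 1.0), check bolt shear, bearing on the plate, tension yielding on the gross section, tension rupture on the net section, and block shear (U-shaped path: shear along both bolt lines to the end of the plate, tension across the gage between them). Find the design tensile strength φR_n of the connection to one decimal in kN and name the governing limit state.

264.6 kN (net-section rupture governs)

Bolt shear: A_b = π(27)²/4 = 572.56 mm². φR_n = 0.75 × 372 × 572.56 × 4 × 1 = 639.0 kN.
Bearing (8 mm plate, F_u = 450 MPa): end bolts L_c = 35 − 30/2 = 20, R_n = min(1.2×20×8×450, 2.4×27×8×450) = 86.4 kN/bolt; interior L_c = 94 − 30 = 64, R_n = 233.28 kN/bolt. φR_n = 0.75 × (2×86.4 + 2×233.28) = 479.5 kN.
Tension yield (gross): A_g = 162×8 = 1296 mm². φR_n = 0.90 × 345 × 1296 = 402.4 kN.
Tension rupture (net): A_n = (162 − 2×32)×8 = 784 mm² (U = 1.0, A_e = A_n). φR_n = 0.75 × 450 × 784 = 264.6 kN.
Block shear: shear path 2×[35+1×94] = 2×129 mm, A_gv = 2064, A_nv = 2×(129 − 1.5×32)×8 = 1296 mm²; tension across gage: (69 − 1×32)×8 = 296 mm². R_n = min(0.6×450×1296, 0.6×345×2064) + 1.0×450×296 = min(349.92, 427.25) + 133.2 = 483.12 kN. φR_n = 0.75 × 483.12 = 362.3 kN.
Governing: min(639.0, 479.5, 402.4, 264.6, 362.3) = 264.6 kN → net-section rupture.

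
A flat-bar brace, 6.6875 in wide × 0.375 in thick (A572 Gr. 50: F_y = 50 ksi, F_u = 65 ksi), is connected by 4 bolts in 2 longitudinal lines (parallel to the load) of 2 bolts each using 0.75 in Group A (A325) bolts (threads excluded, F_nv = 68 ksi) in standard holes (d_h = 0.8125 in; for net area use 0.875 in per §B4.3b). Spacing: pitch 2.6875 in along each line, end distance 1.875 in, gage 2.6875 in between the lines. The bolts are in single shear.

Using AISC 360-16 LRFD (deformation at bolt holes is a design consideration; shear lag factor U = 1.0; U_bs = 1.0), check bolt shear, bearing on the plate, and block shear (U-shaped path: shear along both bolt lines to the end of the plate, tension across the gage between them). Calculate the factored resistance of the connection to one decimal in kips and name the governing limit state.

90.1 kips (bolt shear governs)

Bolt shear: A_b = π(0.75)²/4 = 0.44179 in². φR_n = 0.75 × 68 × 0.44179 × 4 × 1 = 90.1 kips.
Bearing (0.375 in plate, F_u = 65 ksi): end bolts L_c = 1.875 − 0.8125/2 = 1.46875, R_n = min(1.2×1.46875×0.375×65, 2.4×0.75×0.375×65) = 42.961 kips/bolt; interior L_c = 2.6875 − 0.8125 = 1.875, R_n = 43.875 kips/bolt. φR_n = 0.75 × (2×42.961 + 2×43.875) = 130.3 kips.
Block shear: shear path 2×[1.875+1×2.6875] = 2×4.5625 in, A_gv = 3.4219, A_nv = 2×(4.5625 − 1.5×0.875)×0.375 = 2.4375 in²; tension across gage: (2.6875 − 1×0.875)×0.375 = 0.67969 in². R_n = min(0.6×65×2.4375, 0.6×50×3.4219) + 1.0×65×0.67969 = min(95.063, 102.66) + 44.18 = 139.24 kips. φR_n = 0.75 × 139.24 = 104.4 kips.
Governing: min(90.1, 130.3, 104.4) = 90.1 kips → bolt shear.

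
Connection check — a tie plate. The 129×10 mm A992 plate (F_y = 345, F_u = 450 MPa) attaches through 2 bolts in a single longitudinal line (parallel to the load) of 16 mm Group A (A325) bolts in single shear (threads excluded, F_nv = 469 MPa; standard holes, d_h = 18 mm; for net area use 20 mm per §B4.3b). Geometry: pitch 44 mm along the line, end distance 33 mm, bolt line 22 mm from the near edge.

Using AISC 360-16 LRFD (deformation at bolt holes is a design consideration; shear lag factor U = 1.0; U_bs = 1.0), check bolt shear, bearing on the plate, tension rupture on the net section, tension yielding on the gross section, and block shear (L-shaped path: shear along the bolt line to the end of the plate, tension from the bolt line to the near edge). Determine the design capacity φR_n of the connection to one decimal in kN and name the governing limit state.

Bolt shear: A_b = π(16)²/4 = 201.06 mm². φR_n = 0.75 × 469 × 201.06 × 2 × 1 = 141.4 kN.
Bearing (10 mm plate, F_u = 450 MPa): end bolts L_c = 33 − 18/2 = 24, R_n = min(1.2×24×10×450, 2.4×16×10×450) = 129.6 kN/bolt; interior L_c = 44 − 18 = 26, R_n = 140.4 kN/bolt. φR_n = 0.75 × (1×129.6 + 1×140.4) = 202.5 kN.
Tension rupture (net): A_n = (129 − 1×20)×10 = 1090 mm² (U = 1.0, A_e = A_n). φR_n = 0.75 × 450 × 1090 = 367.9 kN.
Tension yield (gross): A_g = 129×10 = 1290 mm². φR_n = 0.90 × 345 × 1290 = 400.5 kN.
Block shear: shear path 1×[33+1×44] = 1×77 mm, A_gv = 770, A_nv = 1×(77 − 1.5×20)×10 = 470 mm²; tension to near edge: (22 − 0.5×20)×10 = 120 mm². R_n = min(0.6×450×470, 0.6×345×770) + 1.0×450×120 = min(126.9, 159.39) + 54 = 180.9 kN. φR_n = 0.75 × 180.9 = 135.7 kN.
Governing: min(141.4, 202.5, 367.9, 400.5, 135.7) = 135.7 kN → block shear.

135.7 kN (block shear governs)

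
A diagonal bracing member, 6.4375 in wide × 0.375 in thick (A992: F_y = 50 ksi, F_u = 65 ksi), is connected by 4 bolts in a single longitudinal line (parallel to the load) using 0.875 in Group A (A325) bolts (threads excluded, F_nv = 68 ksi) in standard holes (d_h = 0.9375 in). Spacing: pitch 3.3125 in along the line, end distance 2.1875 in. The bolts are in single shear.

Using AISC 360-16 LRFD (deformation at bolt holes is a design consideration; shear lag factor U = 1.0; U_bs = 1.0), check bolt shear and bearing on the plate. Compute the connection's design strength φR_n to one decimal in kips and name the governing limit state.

122.7 kips (bolt shear governs)

Bolt shear: A_b = π(0.875)²/4 = 0.60132 in². φR_n = 0.75 × 68 × 0.60132 × 4 × 1 = 122.7 kips.
Bearing (0.375 in plate, F_u = 65 ksi): end bolts L_c = 2.1875 − 0.9375/2 = 1.71875, R_n = min(1.2×1.71875×0.375×65, 2.4×0.875×0.375×65) = 50.273 kips/bolt; interior L_c = 3.3125 − 0.9375 = 2.375, R_n = 51.188 kips/bolt. φR_n = 0.75 × (1×50.273 + 3×51.188) = 152.9 kips.
Governing: min(122.7, 152.9) = 122.7 kips → bolt shear.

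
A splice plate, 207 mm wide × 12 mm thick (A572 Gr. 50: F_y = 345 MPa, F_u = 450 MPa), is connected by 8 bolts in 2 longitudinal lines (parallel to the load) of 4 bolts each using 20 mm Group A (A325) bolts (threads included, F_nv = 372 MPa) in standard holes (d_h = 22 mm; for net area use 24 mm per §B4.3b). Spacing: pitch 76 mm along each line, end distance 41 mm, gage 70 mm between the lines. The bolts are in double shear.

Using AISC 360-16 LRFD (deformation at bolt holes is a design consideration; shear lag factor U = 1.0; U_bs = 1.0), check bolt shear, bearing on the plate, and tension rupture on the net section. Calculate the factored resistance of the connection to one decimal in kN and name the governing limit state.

Bolt shear: A_b = π(20)²/4 = 314.16 mm². φR_n = 0.75 × 372 × 314.16 × 8 × 2 = 1402.4 kN.
Bearing (12 mm plate, F_u = 450 MPa): end bolts L_c = 41 − 22/2 = 30, R_n = min(1.2×30×12×450, 2.4×20×12×450) = 194.4 kN/bolt; interior L_c = 76 − 22 = 54, R_n = 259.2 kN/bolt. φR_n = 0.75 × (2×194.4 + 6×259.2) = 1458.0 kN.
Tension rupture (net): A_n = (207 − 2×24)×12 = 1908 mm² (U = 1.0, A_e = A_n). φR_n = 0.75 × 450 × 1908 = 644.0 kN.
Governing: min(1402.4, 1458.0, 644.0) = 644.0 kN → net-section rupture.

644.0 kN (net-section rupture governs)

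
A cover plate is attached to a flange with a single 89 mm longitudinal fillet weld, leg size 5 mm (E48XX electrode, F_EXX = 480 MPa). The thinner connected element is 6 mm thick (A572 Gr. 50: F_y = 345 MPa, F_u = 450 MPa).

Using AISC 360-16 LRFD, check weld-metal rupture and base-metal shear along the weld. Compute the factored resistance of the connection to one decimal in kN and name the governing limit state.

Weld metal: throat = 0.707×5 = 3.535 mm, L = 89 mm. φR_n = 0.75 × 0.6 × 480 × 3.535 × 89 = 68.0 kN.
Base metal shear (6 mm plate): yield φR_n = 1.0×0.6×345×6×89 = 110.5 kN; rupture φR_n = 0.75×0.6×450×6×89 = 108.1 kN; take 108.1 kN (rupture).
Governing: min(68.0, 108.1) = 68.0 kN → weld metal.

68.0 kN (weld metal governs)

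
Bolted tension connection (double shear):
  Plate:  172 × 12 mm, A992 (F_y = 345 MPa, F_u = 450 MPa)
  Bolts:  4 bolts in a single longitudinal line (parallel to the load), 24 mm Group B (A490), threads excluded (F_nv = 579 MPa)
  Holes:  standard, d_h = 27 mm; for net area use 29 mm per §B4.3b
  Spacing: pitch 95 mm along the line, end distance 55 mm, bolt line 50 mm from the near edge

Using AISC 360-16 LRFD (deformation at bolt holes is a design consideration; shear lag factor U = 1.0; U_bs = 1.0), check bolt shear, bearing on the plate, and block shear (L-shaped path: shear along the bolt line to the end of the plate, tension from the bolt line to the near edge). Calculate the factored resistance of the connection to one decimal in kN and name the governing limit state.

Bolt shear: A_b = π(24)²/4 = 452.39 mm². φR_n = 0.75 × 579 × 452.39 × 4 × 2 = 1571.6 kN.
Bearing (12 mm plate, F_u = 450 MPa): end bolts L_c = 55 − 27/2 = 41.5, R_n = min(1.2×41.5×12×450, 2.4×24×12×450) = 268.92 kN/bolt; interior L_c = 95 − 27 = 68, R_n = 311.04 kN/bolt. φR_n = 0.75 × (1×268.92 + 3×311.04) = 901.5 kN.
Block shear: shear path 1×[55+3×95] = 1×340 mm, A_gv = 4080, A_nv = 1×(340 − 3.5×29)×12 = 2862 mm²; tension to near edge: (50 − 0.5×29)×12 = 426 mm². R_n = min(0.6×450×2862, 0.6×345×4080) + 1.0×450×426 = min(772.74, 844.56) + 191.7 = 964.44 kN. φR_n = 0.75 × 964.44 = 723.3 kN.
Governing: min(1571.6, 901.5, 723.3) = 723.3 kN → block shear.

723.3 kN (block shear governs)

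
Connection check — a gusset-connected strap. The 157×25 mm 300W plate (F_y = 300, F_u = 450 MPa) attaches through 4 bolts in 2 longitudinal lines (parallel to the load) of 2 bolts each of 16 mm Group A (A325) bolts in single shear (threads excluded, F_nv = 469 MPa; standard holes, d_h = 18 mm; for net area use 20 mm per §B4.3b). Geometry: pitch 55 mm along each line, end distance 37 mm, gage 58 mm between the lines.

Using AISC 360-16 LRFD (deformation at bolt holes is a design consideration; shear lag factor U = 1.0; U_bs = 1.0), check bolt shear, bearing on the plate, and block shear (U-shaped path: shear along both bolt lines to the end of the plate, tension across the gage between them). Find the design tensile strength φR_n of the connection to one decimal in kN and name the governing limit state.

Bolt shear: A_b = π(16)²/4 = 201.06 mm². φR_n = 0.75 × 469 × 201.06 × 4 × 1 = 282.9 kN.
Bearing (25 mm plate, F_u = 450 MPa): end bolts L_c = 37 − 18/2 = 28, R_n = min(1.2×28×25×450, 2.4×16×25×450) = 378 kN/bolt; interior L_c = 55 − 18 = 37, R_n = 432 kN/bolt. φR_n = 0.75 × (2×378 + 2×432) = 1215.0 kN.
Block shear: shear path 2×[37+1×55] = 2×92 mm, A_gv = 4600, A_nv = 2×(92 − 1.5×20)×25 = 3100 mm²; tension across gage: (58 − 1×20)×25 = 950 mm². R_n = min(0.6×450×3100, 0.6×300×4600) + 1.0×450×950 = min(837, 828) + 427.5 = 1255.5 kN. φR_n = 0.75 × 1255.5 = 941.6 kN.
Governing: min(282.9, 1215.0, 941.6) = 282.9 kN → bolt shear.

282.9 kN (bolt shear governs)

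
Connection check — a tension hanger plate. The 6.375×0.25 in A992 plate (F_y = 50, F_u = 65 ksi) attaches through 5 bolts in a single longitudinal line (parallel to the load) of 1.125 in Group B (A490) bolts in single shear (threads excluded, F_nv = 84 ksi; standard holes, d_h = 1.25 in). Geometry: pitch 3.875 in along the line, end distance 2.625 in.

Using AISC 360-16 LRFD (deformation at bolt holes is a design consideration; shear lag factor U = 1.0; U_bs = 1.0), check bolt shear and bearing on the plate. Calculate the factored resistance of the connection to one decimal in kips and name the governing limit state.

160.9 kips (bearing governs)

Bolt shear: A_b = π(1.125)²/4 = 0.99402 in². φR_n = 0.75 × 84 × 0.99402 × 5 × 1 = 313.1 kips.
Bearing (0.25 in plate, F_u = 65 ksi): end bolts L_c = 2.625 − 1.25/2 = 2, R_n = min(1.2×2×0.25×65, 2.4×1.125×0.25×65) = 39 kips/bolt; interior L_c = 3.875 − 1.25 = 2.625, R_n = 43.875 kips/bolt. φR_n = 0.75 × (1×39 + 4×43.875) = 160.9 kips.
Governing: min(313.1, 160.9) = 160.9 kips → bearing.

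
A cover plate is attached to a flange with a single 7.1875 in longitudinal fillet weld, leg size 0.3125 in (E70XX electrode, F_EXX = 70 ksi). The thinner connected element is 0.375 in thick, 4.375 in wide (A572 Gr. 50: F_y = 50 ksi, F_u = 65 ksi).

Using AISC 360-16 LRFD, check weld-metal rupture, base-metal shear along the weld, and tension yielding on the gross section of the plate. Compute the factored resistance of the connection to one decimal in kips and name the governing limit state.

50.0 kips (weld metal governs)

Weld metal: throat = 0.707×0.3125 = 0.22094 in, L = 7.1875 in. φR_n = 0.75 × 0.6 × 70 × 0.22094 × 7.1875 = 50.0 kips.
Base metal shear (0.375 in plate): yield φR_n = 1.0×0.6×50×0.375×7.1875 = 80.9 kips; rupture φR_n = 0.75×0.6×65×0.375×7.1875 = 78.8 kips; take 78.8 kips (rupture).
Tension yield (gross): A_g = 4.375×0.375 = 1.6406 in². φR_n = 0.90 × 50 × 1.6406 = 73.8 kips.
Governing: min(50.0, 78.8, 73.8) = 50.0 kips → weld metal.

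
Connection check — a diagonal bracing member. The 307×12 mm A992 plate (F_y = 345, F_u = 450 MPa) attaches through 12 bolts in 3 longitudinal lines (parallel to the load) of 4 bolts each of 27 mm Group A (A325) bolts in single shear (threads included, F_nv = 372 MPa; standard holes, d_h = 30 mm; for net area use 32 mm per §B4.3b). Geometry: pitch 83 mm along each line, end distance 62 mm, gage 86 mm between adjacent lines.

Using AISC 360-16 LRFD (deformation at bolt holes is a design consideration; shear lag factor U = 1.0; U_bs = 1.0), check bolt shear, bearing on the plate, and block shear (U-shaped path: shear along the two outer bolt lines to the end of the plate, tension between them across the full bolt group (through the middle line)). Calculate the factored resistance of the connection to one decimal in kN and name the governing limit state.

Bolt shear: A_b = π(27)²/4 = 572.56 mm². φR_n = 0.75 × 372 × 572.56 × 12 × 1 = 1916.9 kN.
Bearing (12 mm plate, F_u = 450 MPa): end bolts L_c = 62 − 30/2 = 47, R_n = min(1.2×47×12×450, 2.4×27×12×450) = 304.56 kN/bolt; interior L_c = 83 − 30 = 53, R_n = 343.44 kN/bolt. φR_n = 0.75 × (3×304.56 + 9×343.44) = 3003.5 kN.
Block shear: shear path 2×[62+3×83] = 2×311 mm, A_gv = 7464, A_nv = 2×(311 − 3.5×32)×12 = 4776 mm²; tension across gage: (172 − 2×32)×12 = 1296 mm². R_n = min(0.6×450×4776, 0.6×345×7464) + 1.0×450×1296 = min(1289.5, 1545) + 583.2 = 1872.7 kN. φR_n = 0.75 × 1872.7 = 1404.5 kN.
Governing: min(1916.9, 3003.5, 1404.5) = 1404.5 kN → block shear.

1404.5 kN (block shear governs)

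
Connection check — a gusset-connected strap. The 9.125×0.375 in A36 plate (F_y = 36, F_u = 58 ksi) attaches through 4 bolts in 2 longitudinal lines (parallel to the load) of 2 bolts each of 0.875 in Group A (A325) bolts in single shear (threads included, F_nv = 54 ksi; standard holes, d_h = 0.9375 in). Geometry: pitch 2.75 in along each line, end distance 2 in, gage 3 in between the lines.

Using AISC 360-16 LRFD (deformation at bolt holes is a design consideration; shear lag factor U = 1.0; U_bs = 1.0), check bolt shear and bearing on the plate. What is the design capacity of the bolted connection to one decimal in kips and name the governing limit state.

Bolt shear: A_b = π(0.875)²/4 = 0.60132 in². φR_n = 0.75 × 54 × 0.60132 × 4 × 1 = 97.4 kips.
Bearing (0.375 in plate, F_u = 58 ksi): end bolts L_c = 2 − 0.9375/2 = 1.53125, R_n = min(1.2×1.53125×0.375×58, 2.4×0.875×0.375×58) = 39.966 kips/bolt; interior L_c = 2.75 − 0.9375 = 1.8125, R_n = 45.675 kips/bolt. φR_n = 0.75 × (2×39.966 + 2×45.675) = 128.5 kips.
Governing: min(97.4, 128.5) = 97.4 kips → bolt shear.

97.4 kips (bolt shear governs)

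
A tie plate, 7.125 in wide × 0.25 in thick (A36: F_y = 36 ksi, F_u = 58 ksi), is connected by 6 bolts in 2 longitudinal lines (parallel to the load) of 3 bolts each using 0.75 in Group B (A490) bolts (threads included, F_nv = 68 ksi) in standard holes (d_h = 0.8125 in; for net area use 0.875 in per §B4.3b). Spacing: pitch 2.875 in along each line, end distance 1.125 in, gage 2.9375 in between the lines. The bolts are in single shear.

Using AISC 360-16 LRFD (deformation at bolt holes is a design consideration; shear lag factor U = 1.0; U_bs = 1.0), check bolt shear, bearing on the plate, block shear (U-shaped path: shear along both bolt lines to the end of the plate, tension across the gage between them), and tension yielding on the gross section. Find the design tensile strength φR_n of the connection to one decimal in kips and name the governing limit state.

57.7 kips (gross-section yield governs)

Bolt shear: A_b = π(0.75)²/4 = 0.44179 in². φR_n = 0.75 × 68 × 0.44179 × 6 × 1 = 135.2 kips.
Bearing (0.25 in plate, F_u = 58 ksi): end bolts L_c = 1.125 − 0.8125/2 = 0.71875, R_n = min(1.2×0.71875×0.25×58, 2.4×0.75×0.25×58) = 12.506 kips/bolt; interior L_c = 2.875 − 0.8125 = 2.0625, R_n = 26.1 kips/bolt. φR_n = 0.75 × (2×12.506 + 4×26.1) = 97.1 kips.
Block shear: shear path 2×[1.125+2×2.875] = 2×6.875 in, A_gv = 3.4375, A_nv = 2×(6.875 − 2.5×0.875)×0.25 = 2.3438 in²; tension across gage: (2.9375 − 1×0.875)×0.25 = 0.51563 in². R_n = min(0.6×58×2.3438, 0.6×36×3.4375) + 1.0×58×0.51563 = min(81.564, 74.25) + 29.907 = 104.16 kips. φR_n = 0.75 × 104.16 = 78.1 kips.
Tension yield (gross): A_g = 7.125×0.25 = 1.7813 in². φR_n = 0.90 × 36 × 1.7813 = 57.7 kips.
Governing: min(135.2, 97.1, 78.1, 57.7) = 57.7 kips → gross-section yield.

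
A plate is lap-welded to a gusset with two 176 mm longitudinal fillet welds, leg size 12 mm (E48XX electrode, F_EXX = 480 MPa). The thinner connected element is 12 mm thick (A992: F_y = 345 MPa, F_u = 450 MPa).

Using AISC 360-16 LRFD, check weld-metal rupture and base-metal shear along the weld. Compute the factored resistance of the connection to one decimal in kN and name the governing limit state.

Weld metal: throat = 0.707×12 = 8.484 mm, L = 2×176 = 352 mm. φR_n = 0.75 × 0.6 × 480 × 8.484 × 352 = 645.1 kN.
Base metal shear (12 mm plate): yield φR_n = 1.0×0.6×345×12×352 = 874.4 kN; rupture φR_n = 0.75×0.6×450×12×352 = 855.4 kN; take 855.4 kN (rupture).
Governing: min(645.1, 855.4) = 645.1 kN → weld metal.

645.1 kN (weld metal governs)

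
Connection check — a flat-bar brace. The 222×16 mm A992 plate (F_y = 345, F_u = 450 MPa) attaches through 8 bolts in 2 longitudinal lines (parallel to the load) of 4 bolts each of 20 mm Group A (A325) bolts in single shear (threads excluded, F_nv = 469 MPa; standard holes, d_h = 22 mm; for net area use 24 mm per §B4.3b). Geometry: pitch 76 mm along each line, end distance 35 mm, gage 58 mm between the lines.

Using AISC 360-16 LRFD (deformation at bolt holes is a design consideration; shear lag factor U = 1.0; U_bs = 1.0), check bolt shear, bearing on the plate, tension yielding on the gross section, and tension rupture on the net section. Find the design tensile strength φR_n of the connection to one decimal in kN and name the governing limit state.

884.0 kN (bolt shear governs)

Bolt shear: A_b = π(20)²/4 = 314.16 mm². φR_n = 0.75 × 469 × 314.16 × 8 × 1 = 884.0 kN.
Bearing (16 mm plate, F_u = 450 MPa): end bolts L_c = 35 − 22/2 = 24, R_n = min(1.2×24×16×450, 2.4×20×16×450) = 207.36 kN/bolt; interior L_c = 76 − 22 = 54, R_n = 345.6 kN/bolt. φR_n = 0.75 × (2×207.36 + 6×345.6) = 1866.2 kN.
Tension yield (gross): A_g = 222×16 = 3552 mm². φR_n = 0.90 × 345 × 3552 = 1102.9 kN.
Tension rupture (net): A_n = (222 − 2×24)×16 = 2784 mm² (U = 1.0, A_e = A_n). φR_n = 0.75 × 450 × 2784 = 939.6 kN.
Governing: min(884.0, 1866.2, 1102.9, 939.6) = 884.0 kN → bolt shear.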